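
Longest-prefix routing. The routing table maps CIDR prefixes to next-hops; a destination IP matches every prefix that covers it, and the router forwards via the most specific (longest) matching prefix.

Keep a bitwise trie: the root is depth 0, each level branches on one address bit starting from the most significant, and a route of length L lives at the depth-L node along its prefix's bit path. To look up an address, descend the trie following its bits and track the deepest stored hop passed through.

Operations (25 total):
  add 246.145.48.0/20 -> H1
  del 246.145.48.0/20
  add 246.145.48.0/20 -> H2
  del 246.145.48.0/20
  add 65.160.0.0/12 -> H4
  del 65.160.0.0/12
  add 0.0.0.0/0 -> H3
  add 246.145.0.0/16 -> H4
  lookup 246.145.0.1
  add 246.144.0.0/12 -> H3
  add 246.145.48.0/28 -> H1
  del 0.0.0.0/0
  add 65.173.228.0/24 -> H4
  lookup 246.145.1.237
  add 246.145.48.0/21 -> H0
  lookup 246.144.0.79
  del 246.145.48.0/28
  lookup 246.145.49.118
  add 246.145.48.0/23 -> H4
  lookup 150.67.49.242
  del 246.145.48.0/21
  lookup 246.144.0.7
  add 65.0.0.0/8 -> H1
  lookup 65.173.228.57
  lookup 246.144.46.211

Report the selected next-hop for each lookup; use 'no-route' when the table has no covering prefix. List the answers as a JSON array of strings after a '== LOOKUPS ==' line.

Trace:
  add 246.145.48.0/20 -> H1 at depth 20
  - 246.145.48.0/20 clear@20
  add 246.145.48.0/20 -> H2 at depth 20
  - 246.145.48.0/20 clear@20
  add 65.160.0.0/12 -> H4 at depth 12
  - 65.160.0.0/12 clear@12
  add 0.0.0.0/0 -> H3 at depth 0
  add 246.145.0.0/16 -> H4 at depth 16
  ? 246.145.0.1  path d0:H3→d1:-→d2:-→d3:-→d4:-→d5:-→d6:-→d7:-→d8:-→d9:-→d10:-→d11:-→d12:-→d13:-→d14:-→d15:-→d16:H4→d17:-→d18:-  best=H4
  add 246.144.0.0/12 -> H3 at depth 12
  add 246.145.48.0/28 -> H1 at depth 28
  - 0.0.0.0/0 clear@0
  add 65.173.228.0/24 -> H4 at depth 24
  ? 246.145.1.237  path d0:-→d1:-→d2:-→d3:-→d4:-→d5:-→d6:-→d7:-→d8:-→d9:-→d10:-→d11:-→d12:H3→d13:-→d14:-→d15:-→d16:H4→d17:-→d18:-  best=H4
  add 246.145.48.0/21 -> H0 at depth 21
  ? 246.144.0.79  path d0:-→d1:-→d2:-→d3:-→d4:-→d5:-→d6:-→d7:-→d8:-→d9:-→d10:-→d11:-→d12:H3→d13:-→d14:-→d15:-  best=H3
  - 246.145.48.0/28 clear@28
  ? 246.145.49.118  path d0:-→d1:-→d2:-→d3:-→d4:-→d5:-→d6:-→d7:-→d8:-→d9:-→d10:-→d11:-→d12:H3→d13:-→d14:-→d15:-→d16:H4→d17:-→d18:-→d19:-→d20:-→d21:H0→d22:-→d23:-  best=H0
  add 246.145.48.0/23 -> H4 at depth 23
  ? 150.67.49.242  path d0:-→d1:-  best=no-route
  - 246.145.48.0/21 clear@21
  ? 246.144.0.7  path d0:-→d1:-→d2:-→d3:-→d4:-→d5:-→d6:-→d7:-→d8:-→d9:-→d10:-→d11:-→d12:H3→d13:-→d14:-→d15:-  best=H3
  add 65.0.0.0/8 -> H1 at depth 8
  ? 65.173.228.57  path d0:-→d1:-→d2:-→d3:-→d4:-→d5:-→d6:-→d7:-→d8:H1→d9:-→d10:-→d11:-→d12:-→d13:-→d14:-→d15:-→d16:-→d17:-→d18:-→d19:-→d20:-→d21:-→d22:-→d23:-→d24:H4  best=H4
  ? 246.144.46.211  path d0:-→d1:-→d2:-→d3:-→d4:-→d5:-→d6:-→d7:-→d8:-→d9:-→d10:-→d11:-→d12:H3→d13:-→d14:-→d15:-  best=H3

== LOOKUPS ==
["H4","H4","H3","H0","no-route","H3","H4","H3"]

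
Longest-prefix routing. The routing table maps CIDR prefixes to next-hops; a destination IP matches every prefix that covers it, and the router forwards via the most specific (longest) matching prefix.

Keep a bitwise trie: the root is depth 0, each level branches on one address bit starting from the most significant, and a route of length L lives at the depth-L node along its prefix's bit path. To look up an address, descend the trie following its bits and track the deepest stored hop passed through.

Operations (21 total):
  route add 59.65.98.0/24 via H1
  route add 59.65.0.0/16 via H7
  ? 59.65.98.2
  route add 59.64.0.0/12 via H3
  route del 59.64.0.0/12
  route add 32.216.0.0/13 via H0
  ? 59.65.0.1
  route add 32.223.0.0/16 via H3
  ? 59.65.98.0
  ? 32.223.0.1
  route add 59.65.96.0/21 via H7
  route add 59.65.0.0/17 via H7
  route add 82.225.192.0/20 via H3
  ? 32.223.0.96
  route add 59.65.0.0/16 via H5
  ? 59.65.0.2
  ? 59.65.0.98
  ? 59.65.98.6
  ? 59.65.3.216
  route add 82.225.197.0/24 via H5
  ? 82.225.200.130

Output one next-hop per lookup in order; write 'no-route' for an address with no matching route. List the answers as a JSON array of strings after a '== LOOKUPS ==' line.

Apply in order:
  add 59.65.98.0/24 -> H1 at depth 24
  add 59.65.0.0/16 -> H7 at depth 16
  Q 59.65.98.2: descend 001110110100000101100010 ; hops seen [H7,H1] ; pick H1
  add 59.64.0.0/12 -> H3 at depth 12
  - 59.64.0.0/12 clear@12
  add 32.216.0.0/13 -> H0 at depth 13
  Q 59.65.0.1: descend 00111011010000010 ; hops seen [H7] ; pick H7
  add 32.223.0.0/16 -> H3 at depth 16
  Q 59.65.98.0: descend 001110110100000101100010 ; hops seen [H7,H1] ; pick H1
  Q 32.223.0.1: descend 0010000011011111 ; hops seen [H0,H3] ; pick H3
  add 59.65.96.0/21 -> H7 at depth 21
  add 59.65.0.0/17 -> H7 at depth 17
  add 82.225.192.0/20 -> H3 at depth 20
  Q 32.223.0.96: descend 0010000011011111 ; hops seen [H0,H3] ; pick H3
  add 59.65.0.0/16 -> H5 at depth 16
  Q 59.65.0.2: descend 00111011010000010 ; hops seen [H5,H7] ; pick H7
  Q 59.65.0.98: descend 00111011010000010 ; hops seen [H5,H7] ; pick H7
  Q 59.65.98.6: descend 001110110100000101100010 ; hops seen [H5,H7,H7,H1] ; pick H1
  Q 59.65.3.216: descend 00111011010000010 ; hops seen [H5,H7] ; pick H7
  add 82.225.197.0/24 -> H5 at depth 24
  Q 82.225.200.130: descend 01010010111000011100 ; hops seen [H3] ; pick H3

== LOOKUPS ==
["H1","H7","H1","H3","H3","H7","H7","H1","H7","H3"]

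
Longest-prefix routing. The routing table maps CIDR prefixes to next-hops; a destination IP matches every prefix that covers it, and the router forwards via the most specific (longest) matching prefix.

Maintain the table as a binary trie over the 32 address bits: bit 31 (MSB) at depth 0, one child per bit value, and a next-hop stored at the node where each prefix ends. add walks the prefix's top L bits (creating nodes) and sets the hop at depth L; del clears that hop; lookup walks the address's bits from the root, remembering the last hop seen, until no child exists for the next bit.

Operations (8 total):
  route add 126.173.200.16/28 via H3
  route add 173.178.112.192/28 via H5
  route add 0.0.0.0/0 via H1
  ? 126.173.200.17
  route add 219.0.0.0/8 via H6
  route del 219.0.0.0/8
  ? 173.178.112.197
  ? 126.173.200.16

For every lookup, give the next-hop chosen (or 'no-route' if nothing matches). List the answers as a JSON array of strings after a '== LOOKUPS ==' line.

Process each operation:
  + 126.173.200.16/28 (H3) depth=28
  + 173.178.112.192/28 (H5) depth=28
  + 0.0.0.0/0 (H1) depth=0
  Q 126.173.200.17: descend 0111111010101101110010000001 ; hops seen [H1,H3] ; pick H3
  + 219.0.0.0/8 (H6) depth=8
  del 219.0.0.0/8 (clear depth 8)
  Q 173.178.112.197: descend 1010110110110010011100001100 ; hops seen [H1,H5] ; pick H5
  Q 126.173.200.16: descend 0111111010101101110010000001 ; hops seen [H1,H3] ; pick H3

== LOOKUPS ==
["H3","H5","H3"]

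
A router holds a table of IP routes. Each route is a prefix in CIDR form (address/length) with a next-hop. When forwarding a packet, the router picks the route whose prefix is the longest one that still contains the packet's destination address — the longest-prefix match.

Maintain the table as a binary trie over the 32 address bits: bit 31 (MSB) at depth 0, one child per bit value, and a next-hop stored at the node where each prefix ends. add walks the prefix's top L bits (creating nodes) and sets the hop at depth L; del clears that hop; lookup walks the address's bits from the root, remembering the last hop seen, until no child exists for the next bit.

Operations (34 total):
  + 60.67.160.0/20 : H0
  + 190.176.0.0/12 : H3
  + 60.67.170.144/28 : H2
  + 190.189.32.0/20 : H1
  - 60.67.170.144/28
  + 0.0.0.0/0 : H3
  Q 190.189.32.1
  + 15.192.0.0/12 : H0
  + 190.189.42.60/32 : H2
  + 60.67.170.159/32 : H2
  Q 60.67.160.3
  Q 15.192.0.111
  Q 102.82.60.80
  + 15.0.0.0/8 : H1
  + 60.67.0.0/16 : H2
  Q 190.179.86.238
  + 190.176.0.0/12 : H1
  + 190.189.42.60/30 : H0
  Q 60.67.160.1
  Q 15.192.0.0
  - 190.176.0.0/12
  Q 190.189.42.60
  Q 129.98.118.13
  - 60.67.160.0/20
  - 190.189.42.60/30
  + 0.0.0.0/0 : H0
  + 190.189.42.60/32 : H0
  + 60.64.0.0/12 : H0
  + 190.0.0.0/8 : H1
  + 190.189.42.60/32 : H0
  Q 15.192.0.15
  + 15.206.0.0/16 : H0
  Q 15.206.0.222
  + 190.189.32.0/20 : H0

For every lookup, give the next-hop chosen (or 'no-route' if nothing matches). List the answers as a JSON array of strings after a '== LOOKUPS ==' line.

Apply in order:
  add 60.67.160.0/20 -> H0 at depth 20
  add 190.176.0.0/12 -> H3 at depth 12
  add 60.67.170.144/28 -> H2 at depth 28
  add 190.189.32.0/20 -> H1 at depth 20
  del 60.67.170.144/28 (clear depth 28)
  add 0.0.0.0/0 -> H3 at depth 0
  ? 190.189.32.1  path d0:H3→d1:-→d2:-→d3:-→d4:-→d5:-→d6:-→d7:-→d8:-→d9:-→d10:-→d11:-→d12:H3→d13:-→d14:-→d15:-→d16:-→d17:-→d18:-→d19:-→d20:H1  best=H1
  add 15.192.0.0/12 -> H0 at depth 12
  add 190.189.42.60/32 -> H2 at depth 32
  add 60.67.170.159/32 -> H2 at depth 32
  ? 60.67.160.3  path d0:H3→d1:-→d2:-→d3:-→d4:-→d5:-→d6:-→d7:-→d8:-→d9:-→d10:-→d11:-→d12:-→d13:-→d14:-→d15:-→d16:-→d17:-→d18:-→d19:-→d20:H0  best=H0
  ? 15.192.0.111  path d0:H3→d1:-→d2:-→d3:-→d4:-→d5:-→d6:-→d7:-→d8:-→d9:-→d10:-→d11:-→d12:H0  best=H0
  ? 102.82.60.80  path d0:H3→d1:-  best=H3
  add 15.0.0.0/8 -> H1 at depth 8
  add 60.67.0.0/16 -> H2 at depth 16
  ? 190.179.86.238  path d0:H3→d1:-→d2:-→d3:-→d4:-→d5:-→d6:-→d7:-→d8:-→d9:-→d10:-→d11:-→d12:H3  best=H3
  add 190.176.0.0/12 -> H1 at depth 12
  add 190.189.42.60/30 -> H0 at depth 30
  ? 60.67.160.1  path d0:H3→d1:-→d2:-→d3:-→d4:-→d5:-→d6:-→d7:-→d8:-→d9:-→d10:-→d11:-→d12:-→d13:-→d14:-→d15:-→d16:H2→d17:-→d18:-→d19:-→d20:H0  best=H0
  ? 15.192.0.0  path d0:H3→d1:-→d2:-→d3:-→d4:-→d5:-→d6:-→d7:-→d8:H1→d9:-→d10:-→d11:-→d12:H0  best=H0
  del 190.176.0.0/12 (clear depth 12)
  ? 190.189.42.60  path d0:H3→d1:-→d2:-→d3:-→d4:-→d5:-→d6:-→d7:-→d8:-→d9:-→d10:-→d11:-→d12:-→d13:-→d14:-→d15:-→d16:-→d17:-→d18:-→d19:-→d20:H1→d21:-→d22:-→d23:-→d24:-→d25:-→d26:-→d27:-→d28:-→d29:-→d30:H0→d31:-→d32:H2  best=H2
  ? 129.98.118.13  path d0:H3→d1:-→d2:-  best=H3
  del 60.67.160.0/20 (clear depth 20)
  del 190.189.42.60/30 (clear depth 30)
  add 0.0.0.0/0 -> H0 at depth 0
  add 190.189.42.60/32 -> H0 at depth 32
  add 60.64.0.0/12 -> H0 at depth 12
  add 190.0.0.0/8 -> H1 at depth 8
  add 190.189.42.60/32 -> H0 at depth 32
  ? 15.192.0.15  path d0:H0→d1:-→d2:-→d3:-→d4:-→d5:-→d6:-→d7:-→d8:H1→d9:-→d10:-→d11:-→d12:H0  best=H0
  add 15.206.0.0/16 -> H0 at depth 16
  ? 15.206.0.222  path d0:H0→d1:-→d2:-→d3:-→d4:-→d5:-→d6:-→d7:-→d8:H1→d9:-→d10:-→d11:-→d12:H0→d13:-→d14:-→d15:-→d16:H0  best=H0
  add 190.189.32.0/20 -> H0 at depth 20

== LOOKUPS ==
["H1","H0","H0","H3","H3","H0","H0","H2","H3","H0","H0"]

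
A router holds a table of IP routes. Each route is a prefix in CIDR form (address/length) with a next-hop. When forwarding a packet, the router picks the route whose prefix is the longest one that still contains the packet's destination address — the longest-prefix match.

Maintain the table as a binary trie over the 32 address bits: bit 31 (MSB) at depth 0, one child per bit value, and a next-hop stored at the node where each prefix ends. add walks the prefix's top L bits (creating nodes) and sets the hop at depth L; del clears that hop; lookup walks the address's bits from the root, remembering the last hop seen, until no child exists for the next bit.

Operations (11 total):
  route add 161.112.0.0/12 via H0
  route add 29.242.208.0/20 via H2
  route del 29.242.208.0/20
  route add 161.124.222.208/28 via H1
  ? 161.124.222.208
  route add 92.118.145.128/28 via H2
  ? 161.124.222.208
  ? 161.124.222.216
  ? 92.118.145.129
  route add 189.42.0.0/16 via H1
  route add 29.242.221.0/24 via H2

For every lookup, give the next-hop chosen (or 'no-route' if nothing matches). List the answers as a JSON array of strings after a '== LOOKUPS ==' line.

Process each operation:
  + 161.112.0.0/12 (H0) depth=12
  + 29.242.208.0/20 (H2) depth=20
  - 29.242.208.0/20 clear@20
  + 161.124.222.208/28 (H1) depth=28
  lookup 161.124.222.208: bits 1010000101111100110111101101 walk d0:-→d1:-→d2:-→d3:-→d4:-→d5:-→d6:-→d7:-→d8:-→d9:-→d10:-→d11:-→d12:H0→d13:-→d14:-→d15:-→d16:-→d17:-→d18:-→d19:-→d20:-→d21:-→d22:-→d23:-→d24:-→d25:-→d26:-→d27:-→d28:H1 -> H1
  + 92.118.145.128/28 (H2) depth=28
  lookup 161.124.222.208: bits 1010000101111100110111101101 walk d0:-→d1:-→d2:-→d3:-→d4:-→d5:-→d6:-→d7:-→d8:-→d9:-→d10:-→d11:-→d12:H0→d13:-→d14:-→d15:-→d16:-→d17:-→d18:-→d19:-→d20:-→d21:-→d22:-→d23:-→d24:-→d25:-→d26:-→d27:-→d28:H1 -> H1
  lookup 161.124.222.216: bits 1010000101111100110111101101 walk d0:-→d1:-→d2:-→d3:-→d4:-→d5:-→d6:-→d7:-→d8:-→d9:-→d10:-→d11:-→d12:H0→d13:-→d14:-→d15:-→d16:-→d17:-→d18:-→d19:-→d20:-→d21:-→d22:-→d23:-→d24:-→d25:-→d26:-→d27:-→d28:H1 -> H1
  lookup 92.118.145.129: bits 0101110001110110100100011000 walk d0:-→d1:-→d2:-→d3:-→d4:-→d5:-→d6:-→d7:-→d8:-→d9:-→d10:-→d11:-→d12:-→d13:-→d14:-→d15:-→d16:-→d17:-→d18:-→d19:-→d20:-→d21:-→d22:-→d23:-→d24:-→d25:-→d26:-→d27:-→d28:H2 -> H2
  + 189.42.0.0/16 (H1) depth=16
  + 29.242.221.0/24 (H2) depth=24

== LOOKUPS ==
["H1","H1","H1","H2"]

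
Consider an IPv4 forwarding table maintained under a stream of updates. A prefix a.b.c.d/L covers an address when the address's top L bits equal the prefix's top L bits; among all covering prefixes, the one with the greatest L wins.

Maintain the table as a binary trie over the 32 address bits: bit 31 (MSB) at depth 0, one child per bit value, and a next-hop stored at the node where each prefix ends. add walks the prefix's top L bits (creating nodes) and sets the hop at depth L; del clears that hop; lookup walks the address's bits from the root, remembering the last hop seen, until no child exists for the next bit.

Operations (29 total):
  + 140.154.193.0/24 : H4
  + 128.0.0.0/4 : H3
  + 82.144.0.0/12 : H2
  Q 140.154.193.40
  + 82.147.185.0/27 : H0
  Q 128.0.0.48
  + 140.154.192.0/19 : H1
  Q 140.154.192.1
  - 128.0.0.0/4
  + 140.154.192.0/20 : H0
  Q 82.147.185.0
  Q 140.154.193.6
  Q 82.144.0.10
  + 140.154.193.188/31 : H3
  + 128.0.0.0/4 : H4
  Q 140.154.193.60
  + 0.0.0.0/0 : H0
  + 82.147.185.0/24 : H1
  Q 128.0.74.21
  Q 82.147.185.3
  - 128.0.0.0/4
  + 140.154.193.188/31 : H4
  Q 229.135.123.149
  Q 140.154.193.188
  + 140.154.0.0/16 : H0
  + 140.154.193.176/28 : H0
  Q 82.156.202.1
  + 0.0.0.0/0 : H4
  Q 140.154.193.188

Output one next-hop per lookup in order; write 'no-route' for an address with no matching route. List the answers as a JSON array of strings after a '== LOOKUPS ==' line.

Apply in order:
  + 140.154.193.0/24 (H4) depth=24
  + 128.0.0.0/4 (H3) depth=4
  + 82.144.0.0/12 (H2) depth=12
  lookup 140.154.193.40: bits 100011001001101011000001 walk d0:-→d1:-→d2:-→d3:-→d4:H3→d5:-→d6:-→d7:-→d8:-→d9:-→d10:-→d11:-→d12:-→d13:-→d14:-→d15:-→d16:-→d17:-→d18:-→d19:-→d20:-→d21:-→d22:-→d23:-→d24:H4 -> H4
  + 82.147.185.0/27 (H0) depth=27
  lookup 128.0.0.48: bits 1000 walk d0:-→d1:-→d2:-→d3:-→d4:H3 -> H3
  + 140.154.192.0/19 (H1) depth=19
  lookup 140.154.192.1: bits 10001100100110101100000 walk d0:-→d1:-→d2:-→d3:-→d4:H3→d5:-→d6:-→d7:-→d8:-→d9:-→d10:-→d11:-→d12:-→d13:-→d14:-→d15:-→d16:-→d17:-→d18:-→d19:H1→d20:-→d21:-→d22:-→d23:- -> H1
  - 128.0.0.0/4 clear@4
  + 140.154.192.0/20 (H0) depth=20
  lookup 82.147.185.0: bits 010100101001001110111001000 walk d0:-→d1:-→d2:-→d3:-→d4:-→d5:-→d6:-→d7:-→d8:-→d9:-→d10:-→d11:-→d12:H2→d13:-→d14:-→d15:-→d16:-→d17:-→d18:-→d19:-→d20:-→d21:-→d22:-→d23:-→d24:-→d25:-→d26:-→d27:H0 -> H0
  lookup 140.154.193.6: bits 100011001001101011000001 walk d0:-→d1:-→d2:-→d3:-→d4:-→d5:-→d6:-→d7:-→d8:-→d9:-→d10:-→d11:-→d12:-→d13:-→d14:-→d15:-→d16:-→d17:-→d18:-→d19:H1→d20:H0→d21:-→d22:-→d23:-→d24:H4 -> H4
  lookup 82.144.0.10: bits 01010010100100 walk d0:-→d1:-→d2:-→d3:-→d4:-→d5:-→d6:-→d7:-→d8:-→d9:-→d10:-→d11:-→d12:H2→d13:-→d14:- -> H2
  + 140.154.193.188/31 (H3) depth=31
  + 128.0.0.0/4 (H4) depth=4
  lookup 140.154.193.60: bits 100011001001101011000001 walk d0:-→d1:-→d2:-→d3:-→d4:H4→d5:-→d6:-→d7:-→d8:-→d9:-→d10:-→d11:-→d12:-→d13:-→d14:-→d15:-→d16:-→d17:-→d18:-→d19:H1→d20:H0→d21:-→d22:-→d23:-→d24:H4 -> H4
  + 0.0.0.0/0 (H0) depth=0
  + 82.147.185.0/24 (H1) depth=24
  lookup 128.0.74.21: bits 1000 walk d0:H0→d1:-→d2:-→d3:-→d4:H4 -> H4
  lookup 82.147.185.3: bits 010100101001001110111001000 walk d0:H0→d1:-→d2:-→d3:-→d4:-→d5:-→d6:-→d7:-→d8:-→d9:-→d10:-→d11:-→d12:H2→d13:-→d14:-→d15:-→d16:-→d17:-→d18:-→d19:-→d20:-→d21:-→d22:-→d23:-→d24:H1→d25:-→d26:-→d27:H0 -> H0
  - 128.0.0.0/4 clear@4
  + 140.154.193.188/31 (H4) depth=31
  lookup 229.135.123.149: bits 1 walk d0:H0→d1:- -> H0
  lookup 140.154.193.188: bits 1000110010011010110000011011110 walk d0:H0→d1:-→d2:-→d3:-→d4:-→d5:-→d6:-→d7:-→d8:-→d9:-→d10:-→d11:-→d12:-→d13:-→d14:-→d15:-→d16:-→d17:-→d18:-→d19:H1→d20:H0→d21:-→d22:-→d23:-→d24:H4→d25:-→d26:-→d27:-→d28:-→d29:-→d30:-→d31:H4 -> H4
  + 140.154.0.0/16 (H0) depth=16
  + 140.154.193.176/28 (H0) depth=28
  lookup 82.156.202.1: bits 010100101001 walk d0:H0→d1:-→d2:-→d3:-→d4:-→d5:-→d6:-→d7:-→d8:-→d9:-→d10:-→d11:-→d12:H2 -> H2
  + 0.0.0.0/0 (H4) depth=0
  lookup 140.154.193.188: bits 1000110010011010110000011011110 walk d0:H4→d1:-→d2:-→d3:-→d4:-→d5:-→d6:-→d7:-→d8:-→d9:-→d10:-→d11:-→d12:-→d13:-→d14:-→d15:-→d16:H0→d17:-→d18:-→d19:H1→d20:H0→d21:-→d22:-→d23:-→d24:H4→d25:-→d26:-→d27:-→d28:H0→d29:-→d30:-→d31:H4 -> H4

== LOOKUPS ==
["H4","H3","H1","H0","H4","H2","H4","H4","H0","H0","H4","H2","H4"]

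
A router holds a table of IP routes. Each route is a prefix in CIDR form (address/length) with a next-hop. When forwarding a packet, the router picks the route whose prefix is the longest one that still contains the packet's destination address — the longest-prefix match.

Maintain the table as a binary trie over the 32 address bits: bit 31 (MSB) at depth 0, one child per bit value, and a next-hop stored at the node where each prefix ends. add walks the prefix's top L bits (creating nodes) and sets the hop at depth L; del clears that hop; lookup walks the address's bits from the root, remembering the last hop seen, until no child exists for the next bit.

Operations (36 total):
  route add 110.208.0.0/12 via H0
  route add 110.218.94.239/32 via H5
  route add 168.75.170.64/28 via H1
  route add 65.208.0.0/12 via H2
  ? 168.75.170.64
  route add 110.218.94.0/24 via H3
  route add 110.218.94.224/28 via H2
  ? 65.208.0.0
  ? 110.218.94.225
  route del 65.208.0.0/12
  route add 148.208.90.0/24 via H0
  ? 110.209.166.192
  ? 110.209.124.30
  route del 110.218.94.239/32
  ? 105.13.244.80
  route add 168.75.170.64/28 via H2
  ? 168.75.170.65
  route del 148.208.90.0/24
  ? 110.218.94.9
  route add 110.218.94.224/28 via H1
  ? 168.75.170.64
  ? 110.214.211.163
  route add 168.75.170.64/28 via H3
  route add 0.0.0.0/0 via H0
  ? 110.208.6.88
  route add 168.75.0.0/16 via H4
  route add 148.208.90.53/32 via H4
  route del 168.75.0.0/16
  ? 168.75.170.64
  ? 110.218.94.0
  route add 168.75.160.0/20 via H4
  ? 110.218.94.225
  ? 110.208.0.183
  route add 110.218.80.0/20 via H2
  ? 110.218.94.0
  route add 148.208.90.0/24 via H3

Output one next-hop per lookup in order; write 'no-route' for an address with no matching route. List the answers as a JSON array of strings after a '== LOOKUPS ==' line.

Process each operation:
  + 110.208.0.0/12 (H0) depth=12
  + 110.218.94.239/32 (H5) depth=32
  + 168.75.170.64/28 (H1) depth=28
  + 65.208.0.0/12 (H2) depth=12
  Q 168.75.170.64: descend 1010100001001011101010100100 ; hops seen [H1] ; pick H1
  + 110.218.94.0/24 (H3) depth=24
  + 110.218.94.224/28 (H2) depth=28
  Q 65.208.0.0: descend 010000011101 ; hops seen [H2] ; pick H2
  Q 110.218.94.225: descend 0110111011011010010111101110 ; hops seen [H0,H3,H2] ; pick H2
  del 65.208.0.0/12 (clear depth 12)
  + 148.208.90.0/24 (H0) depth=24
  Q 110.209.166.192: descend 011011101101 ; hops seen [H0] ; pick H0
  Q 110.209.124.30: descend 011011101101 ; hops seen [H0] ; pick H0
  del 110.218.94.239/32 (clear depth 32)
  Q 105.13.244.80: descend 01101 ; hops seen [∅] ; pick no-route
  + 168.75.170.64/28 (H2) depth=28
  Q 168.75.170.65: descend 1010100001001011101010100100 ; hops seen [H2] ; pick H2
  del 148.208.90.0/24 (clear depth 24)
  Q 110.218.94.9: descend 011011101101101001011110 ; hops seen [H0,H3] ; pick H3
  + 110.218.94.224/28 (H1) depth=28
  Q 168.75.170.64: descend 1010100001001011101010100100 ; hops seen [H2] ; pick H2
  Q 110.214.211.163: descend 011011101101 ; hops seen [H0] ; pick H0
  + 168.75.170.64/28 (H3) depth=28
  + 0.0.0.0/0 (H0) depth=0
  Q 110.208.6.88: descend 011011101101 ; hops seen [H0,H0] ; pick H0
  + 168.75.0.0/16 (H4) depth=16
  + 148.208.90.53/32 (H4) depth=32
  del 168.75.0.0/16 (clear depth 16)
  Q 168.75.170.64: descend 1010100001001011101010100100 ; hops seen [H0,H3] ; pick H3
  Q 110.218.94.0: descend 011011101101101001011110 ; hops seen [H0,H0,H3] ; pick H3
  + 168.75.160.0/20 (H4) depth=20
  Q 110.218.94.225: descend 0110111011011010010111101110 ; hops seen [H0,H0,H3,H1] ; pick H1
  Q 110.208.0.183: descend 011011101101 ; hops seen [H0,H0] ; pick H0
  + 110.218.80.0/20 (H2) depth=20
  Q 110.218.94.0: descend 011011101101101001011110 ; hops seen [H0,H0,H2,H3] ; pick H3
  + 148.208.90.0/24 (H3) depth=24

== LOOKUPS ==
["H1","H2","H2","H0","H0","no-route","H2","H3","H2","H0","H0","H3","H3","H1","H0","H3"]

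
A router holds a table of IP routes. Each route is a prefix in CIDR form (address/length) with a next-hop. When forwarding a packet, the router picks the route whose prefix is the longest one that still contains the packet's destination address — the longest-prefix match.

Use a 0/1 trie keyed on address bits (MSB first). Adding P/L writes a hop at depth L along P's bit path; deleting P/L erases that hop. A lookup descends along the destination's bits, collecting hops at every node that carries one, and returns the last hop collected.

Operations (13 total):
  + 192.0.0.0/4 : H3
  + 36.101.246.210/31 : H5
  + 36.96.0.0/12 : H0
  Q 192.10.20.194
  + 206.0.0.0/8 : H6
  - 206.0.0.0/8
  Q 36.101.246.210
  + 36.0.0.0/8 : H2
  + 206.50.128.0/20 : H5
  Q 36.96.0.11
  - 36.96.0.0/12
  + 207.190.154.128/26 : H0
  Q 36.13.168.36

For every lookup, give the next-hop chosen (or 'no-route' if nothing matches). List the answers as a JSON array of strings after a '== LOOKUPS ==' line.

Process each operation:
  add 192.0.0.0/4 -> H3 at depth 4
  add 36.101.246.210/31 -> H5 at depth 31
  add 36.96.0.0/12 -> H0 at depth 12
  Q 192.10.20.194: descend 1100 ; hops seen [H3] ; pick H3
  add 206.0.0.0/8 -> H6 at depth 8
  - 206.0.0.0/8 clear@8
  Q 36.101.246.210: descend 0010010001100101111101101101001 ; hops seen [H0,H5] ; pick H5
  add 36.0.0.0/8 -> H2 at depth 8
  add 206.50.128.0/20 -> H5 at depth 20
  Q 36.96.0.11: descend 0010010001100 ; hops seen [H2,H0] ; pick H0
  - 36.96.0.0/12 clear@12
  add 207.190.154.128/26 -> H0 at depth 26
  Q 36.13.168.36: descend 001001000 ; hops seen [H2] ; pick H2

== LOOKUPS ==
["H3","H5","H0","H2"]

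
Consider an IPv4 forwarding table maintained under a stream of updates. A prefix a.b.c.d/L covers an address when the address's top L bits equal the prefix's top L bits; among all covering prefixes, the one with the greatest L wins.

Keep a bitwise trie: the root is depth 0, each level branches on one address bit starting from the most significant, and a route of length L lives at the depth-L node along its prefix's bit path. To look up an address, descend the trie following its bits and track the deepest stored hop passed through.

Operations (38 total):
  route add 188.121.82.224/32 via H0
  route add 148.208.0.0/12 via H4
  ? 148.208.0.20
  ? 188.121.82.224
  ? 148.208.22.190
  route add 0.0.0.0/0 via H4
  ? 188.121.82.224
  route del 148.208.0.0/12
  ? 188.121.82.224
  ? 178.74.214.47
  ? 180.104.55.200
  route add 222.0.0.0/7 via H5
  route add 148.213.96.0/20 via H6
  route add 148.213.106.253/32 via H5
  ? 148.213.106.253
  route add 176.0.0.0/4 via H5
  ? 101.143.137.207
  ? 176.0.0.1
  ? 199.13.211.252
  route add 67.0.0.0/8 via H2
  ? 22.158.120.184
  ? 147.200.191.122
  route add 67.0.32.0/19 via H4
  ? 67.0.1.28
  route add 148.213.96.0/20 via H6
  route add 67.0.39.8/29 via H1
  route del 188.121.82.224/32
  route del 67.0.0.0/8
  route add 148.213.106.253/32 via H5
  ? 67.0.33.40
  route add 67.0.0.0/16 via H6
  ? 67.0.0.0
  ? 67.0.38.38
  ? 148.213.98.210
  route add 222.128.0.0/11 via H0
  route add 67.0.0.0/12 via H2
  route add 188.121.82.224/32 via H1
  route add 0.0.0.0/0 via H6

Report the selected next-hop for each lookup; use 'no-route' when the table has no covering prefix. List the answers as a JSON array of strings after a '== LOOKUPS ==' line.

Trace:
  + 188.121.82.224/32 (H0) depth=32
  + 148.208.0.0/12 (H4) depth=12
  ? 148.208.0.20  path d0:-→d1:-→d2:-→d3:-→d4:-→d5:-→d6:-→d7:-→d8:-→d9:-→d10:-→d11:-→d12:H4  best=H4
  ? 188.121.82.224  path d0:-→d1:-→d2:-→d3:-→d4:-→d5:-→d6:-→d7:-→d8:-→d9:-→d10:-→d11:-→d12:-→d13:-→d14:-→d15:-→d16:-→d17:-→d18:-→d19:-→d20:-→d21:-→d22:-→d23:-→d24:-→d25:-→d26:-→d27:-→d28:-→d29:-→d30:-→d31:-→d32:H0  best=H0
  ? 148.208.22.190  path d0:-→d1:-→d2:-→d3:-→d4:-→d5:-→d6:-→d7:-→d8:-→d9:-→d10:-→d11:-→d12:H4  best=H4
  + 0.0.0.0/0 (H4) depth=0
  ? 188.121.82.224  path d0:H4→d1:-→d2:-→d3:-→d4:-→d5:-→d6:-→d7:-→d8:-→d9:-→d10:-→d11:-→d12:-→d13:-→d14:-→d15:-→d16:-→d17:-→d18:-→d19:-→d20:-→d21:-→d22:-→d23:-→d24:-→d25:-→d26:-→d27:-→d28:-→d29:-→d30:-→d31:-→d32:H0  best=H0
  - 148.208.0.0/12 clear@12
  ? 188.121.82.224  path d0:H4→d1:-→d2:-→d3:-→d4:-→d5:-→d6:-→d7:-→d8:-→d9:-→d10:-→d11:-→d12:-→d13:-→d14:-→d15:-→d16:-→d17:-→d18:-→d19:-→d20:-→d21:-→d22:-→d23:-→d24:-→d25:-→d26:-→d27:-→d28:-→d29:-→d30:-→d31:-→d32:H0  best=H0
  ? 178.74.214.47  path d0:H4→d1:-→d2:-→d3:-→d4:-  best=H4
  ? 180.104.55.200  path d0:H4→d1:-→d2:-→d3:-→d4:-  best=H4
  + 222.0.0.0/7 (H5) depth=7
  + 148.213.96.0/20 (H6) depth=20
  + 148.213.106.253/32 (H5) depth=32
  ? 148.213.106.253  path d0:H4→d1:-→d2:-→d3:-→d4:-→d5:-→d6:-→d7:-→d8:-→d9:-→d10:-→d11:-→d12:-→d13:-→d14:-→d15:-→d16:-→d17:-→d18:-→d19:-→d20:H6→d21:-→d22:-→d23:-→d24:-→d25:-→d26:-→d27:-→d28:-→d29:-→d30:-→d31:-→d32:H5  best=H5
  + 176.0.0.0/4 (H5) depth=4
  ? 101.143.137.207  path d0:H4  best=H4
  ? 176.0.0.1  path d0:H4→d1:-→d2:-→d3:-→d4:H5  best=H5
  ? 199.13.211.252  path d0:H4→d1:-→d2:-→d3:-  best=H4
  + 67.0.0.0/8 (H2) depth=8
  ? 22.158.120.184  path d0:H4→d1:-  best=H4
  ? 147.200.191.122  path d0:H4→d1:-→d2:-→d3:-→d4:-→d5:-  best=H4
  + 67.0.32.0/19 (H4) depth=19
  ? 67.0.1.28  path d0:H4→d1:-→d2:-→d3:-→d4:-→d5:-→d6:-→d7:-→d8:H2→d9:-→d10:-→d11:-→d12:-→d13:-→d14:-→d15:-→d16:-→d17:-→d18:-  best=H2
  + 148.213.96.0/20 (H6) depth=20
  + 67.0.39.8/29 (H1) depth=29
  - 188.121.82.224/32 clear@32
  - 67.0.0.0/8 clear@8
  + 148.213.106.253/32 (H5) depth=32
  ? 67.0.33.40  path d0:H4→d1:-→d2:-→d3:-→d4:-→d5:-→d6:-→d7:-→d8:-→d9:-→d10:-→d11:-→d12:-→d13:-→d14:-→d15:-→d16:-→d17:-→d18:-→d19:H4→d20:-→d21:-  best=H4
  + 67.0.0.0/16 (H6) depth=16
  ? 67.0.0.0  path d0:H4→d1:-→d2:-→d3:-→d4:-→d5:-→d6:-→d7:-→d8:-→d9:-→d10:-→d11:-→d12:-→d13:-→d14:-→d15:-→d16:H6→d17:-→d18:-  best=H6
  ? 67.0.38.38  path d0:H4→d1:-→d2:-→d3:-→d4:-→d5:-→d6:-→d7:-→d8:-→d9:-→d10:-→d11:-→d12:-→d13:-→d14:-→d15:-→d16:H6→d17:-→d18:-→d19:H4→d20:-→d21:-→d22:-→d23:-  best=H4
  ? 148.213.98.210  path d0:H4→d1:-→d2:-→d3:-→d4:-→d5:-→d6:-→d7:-→d8:-→d9:-→d10:-→d11:-→d12:-→d13:-→d14:-→d15:-→d16:-→d17:-→d18:-→d19:-→d20:H6  best=H6
  + 222.128.0.0/11 (H0) depth=11
  + 67.0.0.0/12 (H2) depth=12
  + 188.121.82.224/32 (H1) depth=32
  + 0.0.0.0/0 (H6) depth=0

== LOOKUPS ==
["H4","H0","H4","H0","H0","H4","H4","H5","H4","H5","H4","H4","H4","H2","H4","H6","H4","H6"]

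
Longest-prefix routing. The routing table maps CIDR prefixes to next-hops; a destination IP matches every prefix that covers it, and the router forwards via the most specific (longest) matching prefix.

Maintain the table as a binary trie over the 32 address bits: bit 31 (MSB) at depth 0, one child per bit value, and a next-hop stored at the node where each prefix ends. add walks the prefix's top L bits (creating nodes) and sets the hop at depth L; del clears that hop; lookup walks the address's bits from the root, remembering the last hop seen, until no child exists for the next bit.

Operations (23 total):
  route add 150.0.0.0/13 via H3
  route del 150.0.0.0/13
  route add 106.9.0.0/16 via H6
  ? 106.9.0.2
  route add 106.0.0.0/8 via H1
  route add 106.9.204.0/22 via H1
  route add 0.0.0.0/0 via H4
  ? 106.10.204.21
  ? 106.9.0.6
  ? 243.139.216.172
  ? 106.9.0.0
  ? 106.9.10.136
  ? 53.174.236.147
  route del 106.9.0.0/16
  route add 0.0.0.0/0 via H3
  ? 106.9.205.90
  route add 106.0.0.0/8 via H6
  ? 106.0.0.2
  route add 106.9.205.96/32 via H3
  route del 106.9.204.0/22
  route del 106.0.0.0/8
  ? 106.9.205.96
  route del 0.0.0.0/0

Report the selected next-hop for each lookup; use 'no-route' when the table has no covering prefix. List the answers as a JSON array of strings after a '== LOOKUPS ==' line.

Apply in order:
  add 150.0.0.0/13 -> H3 at depth 13
  del 150.0.0.0/13 (clear depth 13)
  add 106.9.0.0/16 -> H6 at depth 16
  lookup 106.9.0.2: bits 0110101000001001 walk d0:-→d1:-→d2:-→d3:-→d4:-→d5:-→d6:-→d7:-→d8:-→d9:-→d10:-→d11:-→d12:-→d13:-→d14:-→d15:-→d16:H6 -> H6
  add 106.0.0.0/8 -> H1 at depth 8
  add 106.9.204.0/22 -> H1 at depth 22
  add 0.0.0.0/0 -> H4 at depth 0
  lookup 106.10.204.21: bits 01101010000010 walk d0:H4→d1:-→d2:-→d3:-→d4:-→d5:-→d6:-→d7:-→d8:H1→d9:-→d10:-→d11:-→d12:-→d13:-→d14:- -> H1
  lookup 106.9.0.6: bits 0110101000001001 walk d0:H4→d1:-→d2:-→d3:-→d4:-→d5:-→d6:-→d7:-→d8:H1→d9:-→d10:-→d11:-→d12:-→d13:-→d14:-→d15:-→d16:H6 -> H6
  lookup 243.139.216.172: bits 1 walk d0:H4→d1:- -> H4
  lookup 106.9.0.0: bits 0110101000001001 walk d0:H4→d1:-→d2:-→d3:-→d4:-→d5:-→d6:-→d7:-→d8:H1→d9:-→d10:-→d11:-→d12:-→d13:-→d14:-→d15:-→d16:H6 -> H6
  lookup 106.9.10.136: bits 0110101000001001 walk d0:H4→d1:-→d2:-→d3:-→d4:-→d5:-→d6:-→d7:-→d8:H1→d9:-→d10:-→d11:-→d12:-→d13:-→d14:-→d15:-→d16:H6 -> H6
  lookup 53.174.236.147: bits 0 walk d0:H4→d1:- -> H4
  del 106.9.0.0/16 (clear depth 16)
  add 0.0.0.0/0 -> H3 at depth 0
  lookup 106.9.205.90: bits 0110101000001001110011 walk d0:H3→d1:-→d2:-→d3:-→d4:-→d5:-→d6:-→d7:-→d8:H1→d9:-→d10:-→d11:-→d12:-→d13:-→d14:-→d15:-→d16:-→d17:-→d18:-→d19:-→d20:-→d21:-→d22:H1 -> H1
  add 106.0.0.0/8 -> H6 at depth 8
  lookup 106.0.0.2: bits 011010100000 walk d0:H3→d1:-→d2:-→d3:-→d4:-→d5:-→d6:-→d7:-→d8:H6→d9:-→d10:-→d11:-→d12:- -> H6
  add 106.9.205.96/32 -> H3 at depth 32
  del 106.9.204.0/22 (clear depth 22)
  del 106.0.0.0/8 (clear depth 8)
  lookup 106.9.205.96: bits 01101010000010011100110101100000 walk d0:H3→d1:-→d2:-→d3:-→d4:-→d5:-→d6:-→d7:-→d8:-→d9:-→d10:-→d11:-→d12:-→d13:-→d14:-→d15:-→d16:-→d17:-→d18:-→d19:-→d20:-→d21:-→d22:-→d23:-→d24:-→d25:-→d26:-→d27:-→d28:-→d29:-→d30:-→d31:-→d32:H3 -> H3
  del 0.0.0.0/0 (clear depth 0)

== LOOKUPS ==
["H6","H1","H6","H4","H6","H6","H4","H1","H6","H3"]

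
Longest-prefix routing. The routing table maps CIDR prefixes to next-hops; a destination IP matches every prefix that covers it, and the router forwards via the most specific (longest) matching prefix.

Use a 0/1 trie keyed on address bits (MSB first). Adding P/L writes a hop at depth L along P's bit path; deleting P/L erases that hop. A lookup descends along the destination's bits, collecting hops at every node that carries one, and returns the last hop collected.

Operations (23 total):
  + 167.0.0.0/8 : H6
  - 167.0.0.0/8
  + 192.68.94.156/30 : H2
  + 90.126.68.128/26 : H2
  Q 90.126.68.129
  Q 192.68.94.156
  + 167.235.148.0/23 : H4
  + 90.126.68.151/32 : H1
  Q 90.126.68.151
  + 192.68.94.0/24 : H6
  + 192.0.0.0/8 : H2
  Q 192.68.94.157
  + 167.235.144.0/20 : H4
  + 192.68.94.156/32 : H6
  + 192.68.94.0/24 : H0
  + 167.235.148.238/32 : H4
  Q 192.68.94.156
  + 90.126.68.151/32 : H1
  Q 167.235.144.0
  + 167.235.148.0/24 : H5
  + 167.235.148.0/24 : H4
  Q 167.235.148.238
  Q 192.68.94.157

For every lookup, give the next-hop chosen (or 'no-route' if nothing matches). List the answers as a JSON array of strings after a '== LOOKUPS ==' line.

Process each operation:
  + 167.0.0.0/8 (H6) depth=8
  del 167.0.0.0/8 (clear depth 8)
  + 192.68.94.156/30 (H2) depth=30
  + 90.126.68.128/26 (H2) depth=26
  ? 90.126.68.129  path d0:-→d1:-→d2:-→d3:-→d4:-→d5:-→d6:-→d7:-→d8:-→d9:-→d10:-→d11:-→d12:-→d13:-→d14:-→d15:-→d16:-→d17:-→d18:-→d19:-→d20:-→d21:-→d22:-→d23:-→d24:-→d25:-→d26:H2  best=H2
  ? 192.68.94.156  path d0:-→d1:-→d2:-→d3:-→d4:-→d5:-→d6:-→d7:-→d8:-→d9:-→d10:-→d11:-→d12:-→d13:-→d14:-→d15:-→d16:-→d17:-→d18:-→d19:-→d20:-→d21:-→d22:-→d23:-→d24:-→d25:-→d26:-→d27:-→d28:-→d29:-→d30:H2  best=H2
  + 167.235.148.0/23 (H4) depth=23
  + 90.126.68.151/32 (H1) depth=32
  ? 90.126.68.151  path d0:-→d1:-→d2:-→d3:-→d4:-→d5:-→d6:-→d7:-→d8:-→d9:-→d10:-→d11:-→d12:-→d13:-→d14:-→d15:-→d16:-→d17:-→d18:-→d19:-→d20:-→d21:-→d22:-→d23:-→d24:-→d25:-→d26:H2→d27:-→d28:-→d29:-→d30:-→d31:-→d32:H1  best=H1
  + 192.68.94.0/24 (H6) depth=24
  + 192.0.0.0/8 (H2) depth=8
  ? 192.68.94.157  path d0:-→d1:-→d2:-→d3:-→d4:-→d5:-→d6:-→d7:-→d8:H2→d9:-→d10:-→d11:-→d12:-→d13:-→d14:-→d15:-→d16:-→d17:-→d18:-→d19:-→d20:-→d21:-→d22:-→d23:-→d24:H6→d25:-→d26:-→d27:-→d28:-→d29:-→d30:H2  best=H2
  + 167.235.144.0/20 (H4) depth=20
  + 192.68.94.156/32 (H6) depth=32
  + 192.68.94.0/24 (H0) depth=24
  + 167.235.148.238/32 (H4) depth=32
  ? 192.68.94.156  path d0:-→d1:-→d2:-→d3:-→d4:-→d5:-→d6:-→d7:-→d8:H2→d9:-→d10:-→d11:-→d12:-→d13:-→d14:-→d15:-→d16:-→d17:-→d18:-→d19:-→d20:-→d21:-→d22:-→d23:-→d24:H0→d25:-→d26:-→d27:-→d28:-→d29:-→d30:H2→d31:-→d32:H6  best=H6
  + 90.126.68.151/32 (H1) depth=32
  ? 167.235.144.0  path d0:-→d1:-→d2:-→d3:-→d4:-→d5:-→d6:-→d7:-→d8:-→d9:-→d10:-→d11:-→d12:-→d13:-→d14:-→d15:-→d16:-→d17:-→d18:-→d19:-→d20:H4→d21:-  best=H4
  + 167.235.148.0/24 (H5) depth=24
  + 167.235.148.0/24 (H4) depth=24
  ? 167.235.148.238  path d0:-→d1:-→d2:-→d3:-→d4:-→d5:-→d6:-→d7:-→d8:-→d9:-→d10:-→d11:-→d12:-→d13:-→d14:-→d15:-→d16:-→d17:-→d18:-→d19:-→d20:H4→d21:-→d22:-→d23:H4→d24:H4→d25:-→d26:-→d27:-→d28:-→d29:-→d30:-→d31:-→d32:H4  best=H4
  ? 192.68.94.157  path d0:-→d1:-→d2:-→d3:-→d4:-→d5:-→d6:-→d7:-→d8:H2→d9:-→d10:-→d11:-→d12:-→d13:-→d14:-→d15:-→d16:-→d17:-→d18:-→d19:-→d20:-→d21:-→d22:-→d23:-→d24:H0→d25:-→d26:-→d27:-→d28:-→d29:-→d30:H2→d31:-  best=H2

== LOOKUPS ==
["H2","H2","H1","H2","H6","H4","H4","H2"]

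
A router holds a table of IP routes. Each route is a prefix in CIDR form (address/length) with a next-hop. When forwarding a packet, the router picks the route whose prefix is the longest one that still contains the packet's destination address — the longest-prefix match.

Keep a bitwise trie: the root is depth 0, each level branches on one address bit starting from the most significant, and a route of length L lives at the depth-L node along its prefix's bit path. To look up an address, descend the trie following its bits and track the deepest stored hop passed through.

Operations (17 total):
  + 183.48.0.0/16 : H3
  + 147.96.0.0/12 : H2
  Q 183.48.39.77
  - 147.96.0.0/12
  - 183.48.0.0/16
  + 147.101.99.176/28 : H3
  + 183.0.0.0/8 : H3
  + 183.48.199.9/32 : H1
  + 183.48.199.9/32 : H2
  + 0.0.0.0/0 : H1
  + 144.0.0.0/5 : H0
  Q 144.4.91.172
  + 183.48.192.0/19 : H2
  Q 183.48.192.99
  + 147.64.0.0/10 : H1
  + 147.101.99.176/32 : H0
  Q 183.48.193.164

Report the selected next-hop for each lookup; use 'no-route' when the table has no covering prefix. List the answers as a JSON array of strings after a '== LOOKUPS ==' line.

Process each operation:
  + 183.48.0.0/16 (H3) depth=16
  + 147.96.0.0/12 (H2) depth=12
  ? 183.48.39.77  path d0:-→d1:-→d2:-→d3:-→d4:-→d5:-→d6:-→d7:-→d8:-→d9:-→d10:-→d11:-→d12:-→d13:-→d14:-→d15:-→d16:H3  best=H3
  del 147.96.0.0/12 (clear depth 12)
  del 183.48.0.0/16 (clear depth 16)
  + 147.101.99.176/28 (H3) depth=28
  + 183.0.0.0/8 (H3) depth=8
  + 183.48.199.9/32 (H1) depth=32
  + 183.48.199.9/32 (H2) depth=32
  + 0.0.0.0/0 (H1) depth=0
  + 144.0.0.0/5 (H0) depth=5
  ? 144.4.91.172  path d0:H1→d1:-→d2:-→d3:-→d4:-→d5:H0→d6:-  best=H0
  + 183.48.192.0/19 (H2) depth=19
  ? 183.48.192.99  path d0:H1→d1:-→d2:-→d3:-→d4:-→d5:-→d6:-→d7:-→d8:H3→d9:-→d10:-→d11:-→d12:-→d13:-→d14:-→d15:-→d16:-→d17:-→d18:-→d19:H2→d20:-→d21:-  best=H2
  + 147.64.0.0/10 (H1) depth=10
  + 147.101.99.176/32 (H0) depth=32
  ? 183.48.193.164  path d0:H1→d1:-→d2:-→d3:-→d4:-→d5:-→d6:-→d7:-→d8:H3→d9:-→d10:-→d11:-→d12:-→d13:-→d14:-→d15:-→d16:-→d17:-→d18:-→d19:H2→d20:-→d21:-  best=H2

== LOOKUPS ==
["H3","H0","H2","H2"]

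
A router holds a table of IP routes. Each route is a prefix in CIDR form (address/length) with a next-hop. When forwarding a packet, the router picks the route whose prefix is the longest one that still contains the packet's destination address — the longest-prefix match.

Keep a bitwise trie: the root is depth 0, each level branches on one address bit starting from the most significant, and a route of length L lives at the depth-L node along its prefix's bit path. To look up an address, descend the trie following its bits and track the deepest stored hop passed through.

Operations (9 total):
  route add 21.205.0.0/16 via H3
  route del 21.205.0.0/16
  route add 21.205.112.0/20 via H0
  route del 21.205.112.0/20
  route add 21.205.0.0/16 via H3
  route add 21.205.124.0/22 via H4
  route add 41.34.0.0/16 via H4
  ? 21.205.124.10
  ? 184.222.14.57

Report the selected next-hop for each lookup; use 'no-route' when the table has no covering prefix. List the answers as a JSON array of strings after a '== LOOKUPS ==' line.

Apply in order:
  add 21.205.0.0/16 -> H3 at depth 16
  - 21.205.0.0/16 clear@16
  add 21.205.112.0/20 -> H0 at depth 20
  - 21.205.112.0/20 clear@20
  add 21.205.0.0/16 -> H3 at depth 16
  add 21.205.124.0/22 -> H4 at depth 22
  add 41.34.0.0/16 -> H4 at depth 16
  ? 21.205.124.10  path d0:-→d1:-→d2:-→d3:-→d4:-→d5:-→d6:-→d7:-→d8:-→d9:-→d10:-→d11:-→d12:-→d13:-→d14:-→d15:-→d16:H3→d17:-→d18:-→d19:-→d20:-→d21:-→d22:H4  best=H4
  ? 184.222.14.57  path d0:-  best=no-route

== LOOKUPS ==
["H4","no-route"]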